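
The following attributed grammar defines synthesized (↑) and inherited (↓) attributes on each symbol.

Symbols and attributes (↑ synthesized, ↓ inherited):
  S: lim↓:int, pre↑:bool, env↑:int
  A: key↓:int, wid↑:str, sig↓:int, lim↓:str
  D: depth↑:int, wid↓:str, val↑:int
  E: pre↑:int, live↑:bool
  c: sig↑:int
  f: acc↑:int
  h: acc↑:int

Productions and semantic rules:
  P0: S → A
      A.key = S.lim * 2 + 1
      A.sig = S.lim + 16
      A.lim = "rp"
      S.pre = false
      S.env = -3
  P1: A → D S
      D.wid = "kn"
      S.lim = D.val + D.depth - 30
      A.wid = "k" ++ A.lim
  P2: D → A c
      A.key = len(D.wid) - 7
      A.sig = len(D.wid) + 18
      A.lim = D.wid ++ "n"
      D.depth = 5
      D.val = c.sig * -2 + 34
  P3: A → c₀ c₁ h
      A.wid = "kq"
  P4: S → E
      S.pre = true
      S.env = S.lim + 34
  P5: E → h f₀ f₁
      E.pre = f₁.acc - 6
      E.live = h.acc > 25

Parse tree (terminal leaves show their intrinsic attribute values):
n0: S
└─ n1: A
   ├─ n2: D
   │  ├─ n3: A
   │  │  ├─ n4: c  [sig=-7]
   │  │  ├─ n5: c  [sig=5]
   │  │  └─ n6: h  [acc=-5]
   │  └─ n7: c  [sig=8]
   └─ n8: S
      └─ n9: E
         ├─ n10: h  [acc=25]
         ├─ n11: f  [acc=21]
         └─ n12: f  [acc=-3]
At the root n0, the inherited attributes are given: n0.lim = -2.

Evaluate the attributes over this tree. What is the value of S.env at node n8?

27

1. n0.lim = -2  [given at root]
2. n1.key = -3  [S.lim * 2 + 1]
3. n1.sig = 14  [S.lim + 16]
4. n1.lim = "rp"  ["rp"]
5. n2.wid = "kn"  ["kn"]
6. n3.key = -5  [len(D.wid) - 7]
7. n3.sig = 20  [len(D.wid) + 18]
8. n3.lim = "knn"  [D.wid ++ "n"]
9. n4.sig = -7  [terminal]
10. n5.sig = 5  [terminal]
11. n6.acc = -5  [terminal]
12. n3.wid = "kq"  ["kq"]
13. n7.sig = 8  [terminal]
14. n2.depth = 5  [5]
15. n2.val = 18  [c.sig * -2 + 34]
16. n8.lim = -7  [D.val + D.depth - 30]
17. n10.acc = 25  [terminal]
18. n11.acc = 21  [terminal]
19. n12.acc = -3  [terminal]
20. n9.pre = -9  [f₁.acc - 6]
21. n9.live = false  [h.acc > 25]
22. n8.pre = true  [true]
23. n8.env = 27  [S.lim + 34]
24. n1.wid = "krp"  ["k" ++ A.lim]
25. n0.pre = false  [false]
26. n0.env = -3  [-3]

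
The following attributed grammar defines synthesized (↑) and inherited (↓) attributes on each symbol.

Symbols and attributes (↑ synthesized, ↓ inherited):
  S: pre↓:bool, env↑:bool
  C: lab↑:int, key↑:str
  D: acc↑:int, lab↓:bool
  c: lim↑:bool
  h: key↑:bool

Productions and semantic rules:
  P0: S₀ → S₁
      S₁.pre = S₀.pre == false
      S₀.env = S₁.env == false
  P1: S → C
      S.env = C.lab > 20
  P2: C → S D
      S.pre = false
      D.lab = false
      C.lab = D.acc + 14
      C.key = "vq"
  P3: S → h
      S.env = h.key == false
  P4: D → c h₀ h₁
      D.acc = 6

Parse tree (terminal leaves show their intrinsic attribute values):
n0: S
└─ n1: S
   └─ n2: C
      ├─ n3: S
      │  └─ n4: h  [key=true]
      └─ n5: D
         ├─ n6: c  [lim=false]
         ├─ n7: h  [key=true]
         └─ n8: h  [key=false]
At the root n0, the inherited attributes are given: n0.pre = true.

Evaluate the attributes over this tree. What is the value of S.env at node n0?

true

1. n0.pre = true  [given at root]
2. n1.pre = false  [S₀.pre == false]
3. n3.pre = false  [false]
4. n4.key = true  [terminal]
5. n3.env = false  [h.key == false]
6. n5.lab = false  [false]
7. n6.lim = false  [terminal]
8. n7.key = true  [terminal]
9. n8.key = false  [terminal]
10. n5.acc = 6  [6]
11. n2.lab = 20  [D.acc + 14]
12. n2.key = "vq"  ["vq"]
13. n1.env = false  [C.lab > 20]
14. n0.env = true  [S₁.env == false]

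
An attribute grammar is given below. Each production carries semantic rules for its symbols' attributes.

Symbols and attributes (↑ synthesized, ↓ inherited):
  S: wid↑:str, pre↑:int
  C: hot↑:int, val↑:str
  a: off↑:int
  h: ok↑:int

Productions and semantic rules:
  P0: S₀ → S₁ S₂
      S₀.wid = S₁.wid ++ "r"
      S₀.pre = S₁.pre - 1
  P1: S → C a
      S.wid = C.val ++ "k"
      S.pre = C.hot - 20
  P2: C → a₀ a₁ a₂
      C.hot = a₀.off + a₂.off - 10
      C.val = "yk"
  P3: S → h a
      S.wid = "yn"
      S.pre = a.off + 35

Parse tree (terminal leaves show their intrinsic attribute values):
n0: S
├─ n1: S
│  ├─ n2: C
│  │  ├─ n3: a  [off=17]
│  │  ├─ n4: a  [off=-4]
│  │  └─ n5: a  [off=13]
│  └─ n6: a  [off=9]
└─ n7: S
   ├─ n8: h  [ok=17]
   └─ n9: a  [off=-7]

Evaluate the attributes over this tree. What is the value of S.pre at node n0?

-1

1. n3.off = 17  [terminal]
2. n4.off = -4  [terminal]
3. n5.off = 13  [terminal]
4. n2.hot = 20  [a₀.off + a₂.off - 10]
5. n2.val = "yk"  ["yk"]
6. n6.off = 9  [terminal]
7. n1.wid = "ykk"  [C.val ++ "k"]
8. n1.pre = 0  [C.hot - 20]
9. n8.ok = 17  [terminal]
10. n9.off = -7  [terminal]
11. n7.wid = "yn"  ["yn"]
12. n7.pre = 28  [a.off + 35]
13. n0.wid = "ykkr"  [S₁.wid ++ "r"]
14. n0.pre = -1  [S₁.pre - 1]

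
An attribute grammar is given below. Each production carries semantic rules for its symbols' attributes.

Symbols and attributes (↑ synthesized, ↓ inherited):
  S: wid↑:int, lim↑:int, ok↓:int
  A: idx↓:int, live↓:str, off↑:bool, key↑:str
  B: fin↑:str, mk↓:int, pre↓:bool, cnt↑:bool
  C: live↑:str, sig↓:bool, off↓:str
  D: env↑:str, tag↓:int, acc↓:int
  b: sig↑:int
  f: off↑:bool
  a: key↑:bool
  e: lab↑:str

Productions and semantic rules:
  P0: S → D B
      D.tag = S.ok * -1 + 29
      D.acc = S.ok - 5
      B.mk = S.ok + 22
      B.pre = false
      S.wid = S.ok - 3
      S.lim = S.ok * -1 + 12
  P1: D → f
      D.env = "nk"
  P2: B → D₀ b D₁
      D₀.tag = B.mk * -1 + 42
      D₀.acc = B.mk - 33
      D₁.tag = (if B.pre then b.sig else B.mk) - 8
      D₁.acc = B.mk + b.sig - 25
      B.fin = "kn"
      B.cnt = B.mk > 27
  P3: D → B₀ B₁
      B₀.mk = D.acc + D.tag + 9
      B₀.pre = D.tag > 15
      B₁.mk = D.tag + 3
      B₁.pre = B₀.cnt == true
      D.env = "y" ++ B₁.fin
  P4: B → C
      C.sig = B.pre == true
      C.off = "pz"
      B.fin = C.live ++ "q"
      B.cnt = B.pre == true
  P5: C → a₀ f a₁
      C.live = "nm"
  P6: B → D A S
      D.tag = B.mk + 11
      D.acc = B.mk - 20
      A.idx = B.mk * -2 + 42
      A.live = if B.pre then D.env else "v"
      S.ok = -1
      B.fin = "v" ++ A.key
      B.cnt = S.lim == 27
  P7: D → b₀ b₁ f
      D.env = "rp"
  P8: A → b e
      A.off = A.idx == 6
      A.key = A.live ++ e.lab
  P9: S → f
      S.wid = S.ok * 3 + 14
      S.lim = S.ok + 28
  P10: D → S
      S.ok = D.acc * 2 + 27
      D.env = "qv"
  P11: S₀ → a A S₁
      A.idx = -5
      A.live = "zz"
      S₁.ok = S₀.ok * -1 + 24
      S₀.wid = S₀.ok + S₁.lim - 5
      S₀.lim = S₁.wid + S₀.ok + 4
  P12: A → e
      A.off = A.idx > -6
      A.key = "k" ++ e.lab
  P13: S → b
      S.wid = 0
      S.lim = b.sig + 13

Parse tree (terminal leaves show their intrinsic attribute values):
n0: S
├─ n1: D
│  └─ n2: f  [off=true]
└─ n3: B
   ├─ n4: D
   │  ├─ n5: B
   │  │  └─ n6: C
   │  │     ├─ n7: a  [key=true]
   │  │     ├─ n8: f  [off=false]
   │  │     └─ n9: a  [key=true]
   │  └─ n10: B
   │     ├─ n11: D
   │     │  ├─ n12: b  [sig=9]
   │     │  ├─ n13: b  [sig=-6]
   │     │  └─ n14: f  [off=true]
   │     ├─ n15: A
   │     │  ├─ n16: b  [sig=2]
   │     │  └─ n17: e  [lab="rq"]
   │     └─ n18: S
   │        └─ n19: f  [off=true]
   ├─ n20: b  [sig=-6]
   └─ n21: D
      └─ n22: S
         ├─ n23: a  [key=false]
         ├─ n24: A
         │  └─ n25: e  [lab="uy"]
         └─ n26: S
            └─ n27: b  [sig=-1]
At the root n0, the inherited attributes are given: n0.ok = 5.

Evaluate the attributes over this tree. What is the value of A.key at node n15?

1. n0.ok = 5  [given at root]
2. n1.tag = 24  [S.ok * -1 + 29]
3. n1.acc = 0  [S.ok - 5]
4. n2.off = true  [terminal]
5. n1.env = "nk"  ["nk"]
6. n3.mk = 27  [S.ok + 22]
7. n3.pre = false  [false]
8. n4.tag = 15  [B.mk * -1 + 42]
9. n4.acc = -6  [B.mk - 33]
10. n5.mk = 18  [D.acc + D.tag + 9]
11. n5.pre = false  [D.tag > 15]
12. n6.sig = false  [B.pre == true]
13. n6.off = "pz"  ["pz"]
14. n7.key = true  [terminal]
15. n8.off = false  [terminal]
16. n9.key = true  [terminal]
17. n6.live = "nm"  ["nm"]
18. n5.fin = "nmq"  [C.live ++ "q"]
19. n5.cnt = false  [B.pre == true]
20. n10.mk = 18  [D.tag + 3]
21. n10.pre = false  [B₀.cnt == true]
22. n11.tag = 29  [B.mk + 11]
23. n11.acc = -2  [B.mk - 20]
24. n12.sig = 9  [terminal]
25. n13.sig = -6  [terminal]
26. n14.off = true  [terminal]
27. n11.env = "rp"  ["rp"]
28. n15.idx = 6  [B.mk * -2 + 42]
29. n15.live = "v"  [if B.pre then D.env else "v"]
30. n16.sig = 2  [terminal]
31. n17.lab = "rq"  [terminal]
32. n15.off = true  [A.idx == 6]
33. n15.key = "vrq"  [A.live ++ e.lab]
34. n18.ok = -1  [-1]
35. n19.off = true  [terminal]
36. n18.wid = 11  [S.ok * 3 + 14]
37. n18.lim = 27  [S.ok + 28]
38. n10.fin = "vvrq"  ["v" ++ A.key]
39. n10.cnt = true  [S.lim == 27]
40. n4.env = "yvvrq"  ["y" ++ B₁.fin]
41. n20.sig = -6  [terminal]
42. n21.tag = 19  [(if B.pre then b.sig else B.mk) - 8]
43. n21.acc = -4  [B.mk + b.sig - 25]
44. n22.ok = 19  [D.acc * 2 + 27]
45. n23.key = false  [terminal]
46. n24.idx = -5  [-5]
47. n24.live = "zz"  ["zz"]
48. n25.lab = "uy"  [terminal]
49. n24.off = true  [A.idx > -6]
50. n24.key = "kuy"  ["k" ++ e.lab]
51. n26.ok = 5  [S₀.ok * -1 + 24]
52. n27.sig = -1  [terminal]
53. n26.wid = 0  [0]
54. n26.lim = 12  [b.sig + 13]
55. n22.wid = 26  [S₀.ok + S₁.lim - 5]
56. n22.lim = 23  [S₁.wid + S₀.ok + 4]
57. n21.env = "qv"  ["qv"]
58. n3.fin = "kn"  ["kn"]
59. n3.cnt = false  [B.mk > 27]
60. n0.wid = 2  [S.ok - 3]
61. n0.lim = 7  [S.ok * -1 + 12]

"vrq"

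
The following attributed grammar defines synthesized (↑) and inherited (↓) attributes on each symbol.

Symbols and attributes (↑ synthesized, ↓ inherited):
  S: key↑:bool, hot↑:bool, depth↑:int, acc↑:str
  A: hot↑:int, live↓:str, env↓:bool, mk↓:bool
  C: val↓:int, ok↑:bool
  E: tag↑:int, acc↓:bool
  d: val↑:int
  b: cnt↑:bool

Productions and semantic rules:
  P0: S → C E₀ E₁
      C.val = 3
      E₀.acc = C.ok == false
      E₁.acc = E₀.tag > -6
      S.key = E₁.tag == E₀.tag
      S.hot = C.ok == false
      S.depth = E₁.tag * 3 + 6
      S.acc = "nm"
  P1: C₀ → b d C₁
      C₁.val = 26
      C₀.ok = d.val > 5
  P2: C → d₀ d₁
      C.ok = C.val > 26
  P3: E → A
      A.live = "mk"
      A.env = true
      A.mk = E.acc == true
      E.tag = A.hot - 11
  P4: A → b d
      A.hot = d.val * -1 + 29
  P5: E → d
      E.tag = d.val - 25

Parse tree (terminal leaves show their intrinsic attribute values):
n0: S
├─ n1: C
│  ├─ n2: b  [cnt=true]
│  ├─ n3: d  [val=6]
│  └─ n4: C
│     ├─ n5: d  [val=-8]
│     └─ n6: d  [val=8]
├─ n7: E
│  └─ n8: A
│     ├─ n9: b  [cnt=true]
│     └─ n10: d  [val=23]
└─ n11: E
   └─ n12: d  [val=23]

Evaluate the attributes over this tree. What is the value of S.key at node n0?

1. n1.val = 3  [3]
2. n2.cnt = true  [terminal]
3. n3.val = 6  [terminal]
4. n4.val = 26  [26]
5. n5.val = -8  [terminal]
6. n6.val = 8  [terminal]
7. n4.ok = false  [C.val > 26]
8. n1.ok = true  [d.val > 5]
9. n7.acc = false  [C.ok == false]
10. n8.live = "mk"  ["mk"]
11. n8.env = true  [true]
12. n8.mk = false  [E.acc == true]
13. n9.cnt = true  [terminal]
14. n10.val = 23  [terminal]
15. n8.hot = 6  [d.val * -1 + 29]
16. n7.tag = -5  [A.hot - 11]
17. n11.acc = true  [E₀.tag > -6]
18. n12.val = 23  [terminal]
19. n11.tag = -2  [d.val - 25]
20. n0.key = false  [E₁.tag == E₀.tag]
21. n0.hot = false  [C.ok == false]
22. n0.depth = 0  [E₁.tag * 3 + 6]
23. n0.acc = "nm"  ["nm"]

false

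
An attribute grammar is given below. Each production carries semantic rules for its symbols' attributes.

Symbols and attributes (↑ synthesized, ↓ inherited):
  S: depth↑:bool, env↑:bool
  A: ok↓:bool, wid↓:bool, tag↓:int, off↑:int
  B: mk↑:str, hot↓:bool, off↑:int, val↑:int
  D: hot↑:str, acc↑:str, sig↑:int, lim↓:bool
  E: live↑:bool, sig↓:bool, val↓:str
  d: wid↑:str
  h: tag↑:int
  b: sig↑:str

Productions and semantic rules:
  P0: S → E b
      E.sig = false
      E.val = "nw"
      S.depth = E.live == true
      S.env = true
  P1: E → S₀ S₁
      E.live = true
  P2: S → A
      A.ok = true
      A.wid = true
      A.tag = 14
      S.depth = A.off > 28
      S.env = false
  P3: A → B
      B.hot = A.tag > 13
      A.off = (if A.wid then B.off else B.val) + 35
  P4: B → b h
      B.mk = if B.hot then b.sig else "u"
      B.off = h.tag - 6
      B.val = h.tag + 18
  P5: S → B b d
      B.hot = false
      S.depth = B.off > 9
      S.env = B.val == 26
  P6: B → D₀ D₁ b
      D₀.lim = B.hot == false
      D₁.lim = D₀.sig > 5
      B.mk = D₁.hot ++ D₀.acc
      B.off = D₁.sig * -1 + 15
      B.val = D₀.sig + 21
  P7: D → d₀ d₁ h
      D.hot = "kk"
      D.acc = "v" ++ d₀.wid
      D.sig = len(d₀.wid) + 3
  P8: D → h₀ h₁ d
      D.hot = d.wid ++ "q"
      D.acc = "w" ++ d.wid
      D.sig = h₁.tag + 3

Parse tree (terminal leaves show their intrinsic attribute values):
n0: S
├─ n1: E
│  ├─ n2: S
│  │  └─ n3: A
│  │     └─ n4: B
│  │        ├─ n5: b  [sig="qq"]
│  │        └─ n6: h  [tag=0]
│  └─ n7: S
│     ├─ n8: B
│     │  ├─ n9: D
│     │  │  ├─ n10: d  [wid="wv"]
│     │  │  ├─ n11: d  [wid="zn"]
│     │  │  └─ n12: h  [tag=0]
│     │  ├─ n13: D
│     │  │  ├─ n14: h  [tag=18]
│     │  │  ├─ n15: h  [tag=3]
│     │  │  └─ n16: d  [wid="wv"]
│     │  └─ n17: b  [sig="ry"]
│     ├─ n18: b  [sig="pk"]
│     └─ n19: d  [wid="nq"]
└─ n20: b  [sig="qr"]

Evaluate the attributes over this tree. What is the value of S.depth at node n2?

1. n1.sig = false  [false]
2. n1.val = "nw"  ["nw"]
3. n3.ok = true  [true]
4. n3.wid = true  [true]
5. n3.tag = 14  [14]
6. n4.hot = true  [A.tag > 13]
7. n5.sig = "qq"  [terminal]
8. n6.tag = 0  [terminal]
9. n4.mk = "qq"  [if B.hot then b.sig else "u"]
10. n4.off = -6  [h.tag - 6]
11. n4.val = 18  [h.tag + 18]
12. n3.off = 29  [(if A.wid then B.off else B.val) + 35]
13. n2.depth = true  [A.off > 28]
14. n2.env = false  [false]
15. n8.hot = false  [false]
16. n9.lim = true  [B.hot == false]
17. n10.wid = "wv"  [terminal]
18. n11.wid = "zn"  [terminal]
19. n12.tag = 0  [terminal]
20. n9.hot = "kk"  ["kk"]
21. n9.acc = "vwv"  ["v" ++ d₀.wid]
22. n9.sig = 5  [len(d₀.wid) + 3]
23. n13.lim = false  [D₀.sig > 5]
24. n14.tag = 18  [terminal]
25. n15.tag = 3  [terminal]
26. n16.wid = "wv"  [terminal]
27. n13.hot = "wvq"  [d.wid ++ "q"]
28. n13.acc = "wwv"  ["w" ++ d.wid]
29. n13.sig = 6  [h₁.tag + 3]
30. n17.sig = "ry"  [terminal]
31. n8.mk = "wvqvwv"  [D₁.hot ++ D₀.acc]
32. n8.off = 9  [D₁.sig * -1 + 15]
33. n8.val = 26  [D₀.sig + 21]
34. n18.sig = "pk"  [terminal]
35. n19.wid = "nq"  [terminal]
36. n7.depth = false  [B.off > 9]
37. n7.env = true  [B.val == 26]
38. n1.live = true  [true]
39. n20.sig = "qr"  [terminal]
40. n0.depth = true  [E.live == true]
41. n0.env = true  [true]

true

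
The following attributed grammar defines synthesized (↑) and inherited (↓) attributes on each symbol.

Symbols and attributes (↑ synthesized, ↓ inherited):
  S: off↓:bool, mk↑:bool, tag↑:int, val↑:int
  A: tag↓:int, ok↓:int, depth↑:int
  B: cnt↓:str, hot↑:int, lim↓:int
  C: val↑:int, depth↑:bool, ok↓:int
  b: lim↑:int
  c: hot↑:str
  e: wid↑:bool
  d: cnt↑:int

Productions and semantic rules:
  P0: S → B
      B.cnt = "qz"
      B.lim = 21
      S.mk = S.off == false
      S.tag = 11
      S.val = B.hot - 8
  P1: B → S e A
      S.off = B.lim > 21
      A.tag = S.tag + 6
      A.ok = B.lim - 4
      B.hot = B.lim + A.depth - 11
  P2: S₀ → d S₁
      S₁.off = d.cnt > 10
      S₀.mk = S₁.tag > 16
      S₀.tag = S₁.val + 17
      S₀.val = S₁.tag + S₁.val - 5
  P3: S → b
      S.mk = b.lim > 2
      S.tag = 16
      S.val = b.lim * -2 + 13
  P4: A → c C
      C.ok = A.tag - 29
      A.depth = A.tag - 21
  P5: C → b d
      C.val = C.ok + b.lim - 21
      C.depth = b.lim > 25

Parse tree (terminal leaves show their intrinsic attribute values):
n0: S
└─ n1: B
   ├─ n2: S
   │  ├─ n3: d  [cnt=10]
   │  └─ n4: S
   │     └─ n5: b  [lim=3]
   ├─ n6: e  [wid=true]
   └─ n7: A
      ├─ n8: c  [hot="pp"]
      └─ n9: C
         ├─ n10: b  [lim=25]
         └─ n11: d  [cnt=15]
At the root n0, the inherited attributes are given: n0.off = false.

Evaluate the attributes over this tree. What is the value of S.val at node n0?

1. n0.off = false  [given at root]
2. n1.cnt = "qz"  ["qz"]
3. n1.lim = 21  [21]
4. n2.off = false  [B.lim > 21]
5. n3.cnt = 10  [terminal]
6. n4.off = false  [d.cnt > 10]
7. n5.lim = 3  [terminal]
8. n4.mk = true  [b.lim > 2]
9. n4.tag = 16  [16]
10. n4.val = 7  [b.lim * -2 + 13]
11. n2.mk = false  [S₁.tag > 16]
12. n2.tag = 24  [S₁.val + 17]
13. n2.val = 18  [S₁.tag + S₁.val - 5]
14. n6.wid = true  [terminal]
15. n7.tag = 30  [S.tag + 6]
16. n7.ok = 17  [B.lim - 4]
17. n8.hot = "pp"  [terminal]
18. n9.ok = 1  [A.tag - 29]
19. n10.lim = 25  [terminal]
20. n11.cnt = 15  [terminal]
21. n9.val = 5  [C.ok + b.lim - 21]
22. n9.depth = false  [b.lim > 25]
23. n7.depth = 9  [A.tag - 21]
24. n1.hot = 19  [B.lim + A.depth - 11]
25. n0.mk = true  [S.off == false]
26. n0.tag = 11  [11]
27. n0.val = 11  [B.hot - 8]

11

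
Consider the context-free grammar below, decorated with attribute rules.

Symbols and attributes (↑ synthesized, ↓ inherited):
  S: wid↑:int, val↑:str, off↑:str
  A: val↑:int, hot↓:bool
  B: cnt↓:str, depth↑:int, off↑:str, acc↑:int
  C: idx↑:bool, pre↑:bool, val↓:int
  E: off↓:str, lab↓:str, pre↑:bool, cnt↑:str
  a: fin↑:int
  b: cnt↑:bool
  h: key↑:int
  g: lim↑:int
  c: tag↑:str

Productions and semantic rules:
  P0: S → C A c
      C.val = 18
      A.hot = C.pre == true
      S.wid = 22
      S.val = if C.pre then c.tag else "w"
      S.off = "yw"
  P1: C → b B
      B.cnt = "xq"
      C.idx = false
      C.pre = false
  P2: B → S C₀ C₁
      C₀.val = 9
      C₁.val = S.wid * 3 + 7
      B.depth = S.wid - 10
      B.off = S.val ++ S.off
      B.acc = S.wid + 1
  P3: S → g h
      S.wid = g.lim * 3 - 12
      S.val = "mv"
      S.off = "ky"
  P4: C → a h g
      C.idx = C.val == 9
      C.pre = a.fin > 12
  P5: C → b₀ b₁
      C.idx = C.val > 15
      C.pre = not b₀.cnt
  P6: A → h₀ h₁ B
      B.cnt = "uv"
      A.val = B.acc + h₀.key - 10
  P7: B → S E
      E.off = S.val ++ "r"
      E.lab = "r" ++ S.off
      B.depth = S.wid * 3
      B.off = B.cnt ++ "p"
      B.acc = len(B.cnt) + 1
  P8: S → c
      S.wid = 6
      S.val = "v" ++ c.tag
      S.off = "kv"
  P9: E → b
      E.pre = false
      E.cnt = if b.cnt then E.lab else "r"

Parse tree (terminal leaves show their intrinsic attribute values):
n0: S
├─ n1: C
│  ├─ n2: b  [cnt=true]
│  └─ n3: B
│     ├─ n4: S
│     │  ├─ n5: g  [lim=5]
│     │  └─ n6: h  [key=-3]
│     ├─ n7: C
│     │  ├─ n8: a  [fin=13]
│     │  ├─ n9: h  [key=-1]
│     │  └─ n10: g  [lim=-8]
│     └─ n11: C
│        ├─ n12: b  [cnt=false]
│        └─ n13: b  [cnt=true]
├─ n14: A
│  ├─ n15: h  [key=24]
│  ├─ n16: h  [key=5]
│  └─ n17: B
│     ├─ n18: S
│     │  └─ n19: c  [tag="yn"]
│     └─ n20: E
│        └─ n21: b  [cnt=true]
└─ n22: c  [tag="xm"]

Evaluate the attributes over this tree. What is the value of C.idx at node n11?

true

1. n1.val = 18  [18]
2. n2.cnt = true  [terminal]
3. n3.cnt = "xq"  ["xq"]
4. n5.lim = 5  [terminal]
5. n6.key = -3  [terminal]
6. n4.wid = 3  [g.lim * 3 - 12]
7. n4.val = "mv"  ["mv"]
8. n4.off = "ky"  ["ky"]
9. n7.val = 9  [9]
10. n8.fin = 13  [terminal]
11. n9.key = -1  [terminal]
12. n10.lim = -8  [terminal]
13. n7.idx = true  [C.val == 9]
14. n7.pre = true  [a.fin > 12]
15. n11.val = 16  [S.wid * 3 + 7]
16. n12.cnt = false  [terminal]
17. n13.cnt = true  [terminal]
18. n11.idx = true  [C.val > 15]
19. n11.pre = true  [not b₀.cnt]
20. n3.depth = -7  [S.wid - 10]
21. n3.off = "mvky"  [S.val ++ S.off]
22. n3.acc = 4  [S.wid + 1]
23. n1.idx = false  [false]
24. n1.pre = false  [false]
25. n14.hot = false  [C.pre == true]
26. n15.key = 24  [terminal]
27. n16.key = 5  [terminal]
28. n17.cnt = "uv"  ["uv"]
29. n19.tag = "yn"  [terminal]
30. n18.wid = 6  [6]
31. n18.val = "vyn"  ["v" ++ c.tag]
32. n18.off = "kv"  ["kv"]
33. n20.off = "vynr"  [S.val ++ "r"]
34. n20.lab = "rkv"  ["r" ++ S.off]
35. n21.cnt = true  [terminal]
36. n20.pre = false  [false]
37. n20.cnt = "rkv"  [if b.cnt then E.lab else "r"]
38. n17.depth = 18  [S.wid * 3]
39. n17.off = "uvp"  [B.cnt ++ "p"]
40. n17.acc = 3  [len(B.cnt) + 1]
41. n14.val = 17  [B.acc + h₀.key - 10]
42. n22.tag = "xm"  [terminal]
43. n0.wid = 22  [22]
44. n0.val = "w"  [if C.pre then c.tag else "w"]
45. n0.off = "yw"  ["yw"]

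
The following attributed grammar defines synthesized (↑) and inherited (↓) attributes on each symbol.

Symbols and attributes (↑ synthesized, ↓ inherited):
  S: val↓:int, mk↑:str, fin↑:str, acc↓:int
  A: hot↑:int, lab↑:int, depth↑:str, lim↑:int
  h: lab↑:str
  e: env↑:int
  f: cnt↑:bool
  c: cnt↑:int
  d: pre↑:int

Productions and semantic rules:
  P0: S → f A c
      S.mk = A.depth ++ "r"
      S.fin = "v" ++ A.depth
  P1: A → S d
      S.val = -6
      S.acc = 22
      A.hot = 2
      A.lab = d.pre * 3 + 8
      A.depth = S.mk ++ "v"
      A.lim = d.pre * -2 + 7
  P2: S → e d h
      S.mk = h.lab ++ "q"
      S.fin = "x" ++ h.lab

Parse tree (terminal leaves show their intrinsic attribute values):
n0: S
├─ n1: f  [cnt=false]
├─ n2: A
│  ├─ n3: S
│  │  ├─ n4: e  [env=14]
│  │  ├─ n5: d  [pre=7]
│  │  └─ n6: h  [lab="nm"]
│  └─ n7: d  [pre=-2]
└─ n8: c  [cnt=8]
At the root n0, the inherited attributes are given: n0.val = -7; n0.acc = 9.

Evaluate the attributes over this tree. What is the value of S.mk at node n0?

1. n0.val = -7  [given at root]
2. n0.acc = 9  [given at root]
3. n1.cnt = false  [terminal]
4. n3.val = -6  [-6]
5. n3.acc = 22  [22]
6. n4.env = 14  [terminal]
7. n5.pre = 7  [terminal]
8. n6.lab = "nm"  [terminal]
9. n3.mk = "nmq"  [h.lab ++ "q"]
10. n3.fin = "xnm"  ["x" ++ h.lab]
11. n7.pre = -2  [terminal]
12. n2.hot = 2  [2]
13. n2.lab = 2  [d.pre * 3 + 8]
14. n2.depth = "nmqv"  [S.mk ++ "v"]
15. n2.lim = 11  [d.pre * -2 + 7]
16. n8.cnt = 8  [terminal]
17. n0.mk = "nmqvr"  [A.depth ++ "r"]
18. n0.fin = "vnmqv"  ["v" ++ A.depth]

"nmqvr"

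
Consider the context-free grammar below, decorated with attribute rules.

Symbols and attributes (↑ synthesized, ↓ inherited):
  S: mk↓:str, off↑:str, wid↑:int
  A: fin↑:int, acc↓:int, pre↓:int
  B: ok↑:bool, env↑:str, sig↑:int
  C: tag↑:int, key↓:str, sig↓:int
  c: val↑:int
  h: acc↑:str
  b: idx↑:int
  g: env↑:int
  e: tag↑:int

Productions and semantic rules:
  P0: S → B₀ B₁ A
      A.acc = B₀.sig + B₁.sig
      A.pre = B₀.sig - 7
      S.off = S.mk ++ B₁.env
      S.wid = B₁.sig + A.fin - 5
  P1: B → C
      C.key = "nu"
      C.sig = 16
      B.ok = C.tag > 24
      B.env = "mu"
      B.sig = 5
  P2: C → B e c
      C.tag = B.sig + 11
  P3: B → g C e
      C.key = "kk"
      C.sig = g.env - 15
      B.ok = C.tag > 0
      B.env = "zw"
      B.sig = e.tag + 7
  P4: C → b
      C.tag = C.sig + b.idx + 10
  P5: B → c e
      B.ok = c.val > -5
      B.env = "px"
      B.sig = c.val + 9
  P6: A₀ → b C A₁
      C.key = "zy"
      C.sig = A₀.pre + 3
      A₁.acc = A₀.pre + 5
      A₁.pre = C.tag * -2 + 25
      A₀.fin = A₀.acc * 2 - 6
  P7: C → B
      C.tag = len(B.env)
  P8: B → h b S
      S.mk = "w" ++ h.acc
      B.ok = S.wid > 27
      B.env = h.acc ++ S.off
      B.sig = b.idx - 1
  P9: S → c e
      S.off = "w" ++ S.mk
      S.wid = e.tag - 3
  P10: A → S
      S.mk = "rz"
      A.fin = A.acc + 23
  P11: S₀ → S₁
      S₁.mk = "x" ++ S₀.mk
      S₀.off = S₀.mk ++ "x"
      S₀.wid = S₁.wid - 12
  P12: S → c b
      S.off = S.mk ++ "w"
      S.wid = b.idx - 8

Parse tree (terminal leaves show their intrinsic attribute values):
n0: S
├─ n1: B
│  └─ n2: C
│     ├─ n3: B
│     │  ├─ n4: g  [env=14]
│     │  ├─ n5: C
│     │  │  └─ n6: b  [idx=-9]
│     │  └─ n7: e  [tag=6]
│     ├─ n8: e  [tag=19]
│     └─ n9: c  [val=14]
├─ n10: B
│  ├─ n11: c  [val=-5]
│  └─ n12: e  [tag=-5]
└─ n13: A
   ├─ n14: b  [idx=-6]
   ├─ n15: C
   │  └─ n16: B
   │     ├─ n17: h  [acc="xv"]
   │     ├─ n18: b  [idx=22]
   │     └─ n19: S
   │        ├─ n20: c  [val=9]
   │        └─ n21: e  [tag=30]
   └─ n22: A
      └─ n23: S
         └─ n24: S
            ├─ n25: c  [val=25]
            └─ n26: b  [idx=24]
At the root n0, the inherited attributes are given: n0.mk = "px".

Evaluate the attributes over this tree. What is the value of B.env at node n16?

"xvwwxv"

1. n0.mk = "px"  [given at root]
2. n2.key = "nu"  ["nu"]
3. n2.sig = 16  [16]
4. n4.env = 14  [terminal]
5. n5.key = "kk"  ["kk"]
6. n5.sig = -1  [g.env - 15]
7. n6.idx = -9  [terminal]
8. n5.tag = 0  [C.sig + b.idx + 10]
9. n7.tag = 6  [terminal]
10. n3.ok = false  [C.tag > 0]
11. n3.env = "zw"  ["zw"]
12. n3.sig = 13  [e.tag + 7]
13. n8.tag = 19  [terminal]
14. n9.val = 14  [terminal]
15. n2.tag = 24  [B.sig + 11]
16. n1.ok = false  [C.tag > 24]
17. n1.env = "mu"  ["mu"]
18. n1.sig = 5  [5]
19. n11.val = -5  [terminal]
20. n12.tag = -5  [terminal]
21. n10.ok = false  [c.val > -5]
22. n10.env = "px"  ["px"]
23. n10.sig = 4  [c.val + 9]
24. n13.acc = 9  [B₀.sig + B₁.sig]
25. n13.pre = -2  [B₀.sig - 7]
26. n14.idx = -6  [terminal]
27. n15.key = "zy"  ["zy"]
28. n15.sig = 1  [A₀.pre + 3]
29. n17.acc = "xv"  [terminal]
30. n18.idx = 22  [terminal]
31. n19.mk = "wxv"  ["w" ++ h.acc]
32. n20.val = 9  [terminal]
33. n21.tag = 30  [terminal]
34. n19.off = "wwxv"  ["w" ++ S.mk]
35. n19.wid = 27  [e.tag - 3]
36. n16.ok = false  [S.wid > 27]
37. n16.env = "xvwwxv"  [h.acc ++ S.off]
38. n16.sig = 21  [b.idx - 1]
39. n15.tag = 6  [len(B.env)]
40. n22.acc = 3  [A₀.pre + 5]
41. n22.pre = 13  [C.tag * -2 + 25]
42. n23.mk = "rz"  ["rz"]
43. n24.mk = "xrz"  ["x" ++ S₀.mk]
44. n25.val = 25  [terminal]
45. n26.idx = 24  [terminal]
46. n24.off = "xrzw"  [S.mk ++ "w"]
47. n24.wid = 16  [b.idx - 8]
48. n23.off = "rzx"  [S₀.mk ++ "x"]
49. n23.wid = 4  [S₁.wid - 12]
50. n22.fin = 26  [A.acc + 23]
51. n13.fin = 12  [A₀.acc * 2 - 6]
52. n0.off = "pxpx"  [S.mk ++ B₁.env]
53. n0.wid = 11  [B₁.sig + A.fin - 5]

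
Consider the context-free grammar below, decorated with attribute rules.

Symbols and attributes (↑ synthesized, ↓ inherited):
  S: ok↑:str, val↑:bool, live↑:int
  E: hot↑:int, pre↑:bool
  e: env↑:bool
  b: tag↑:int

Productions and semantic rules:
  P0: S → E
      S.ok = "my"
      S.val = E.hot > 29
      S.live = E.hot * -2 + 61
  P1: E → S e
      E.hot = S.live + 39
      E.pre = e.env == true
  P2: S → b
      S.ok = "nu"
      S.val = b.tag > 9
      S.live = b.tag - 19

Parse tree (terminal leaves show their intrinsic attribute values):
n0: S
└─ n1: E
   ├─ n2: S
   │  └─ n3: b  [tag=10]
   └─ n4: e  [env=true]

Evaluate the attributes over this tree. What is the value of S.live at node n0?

1. n3.tag = 10  [terminal]
2. n2.ok = "nu"  ["nu"]
3. n2.val = true  [b.tag > 9]
4. n2.live = -9  [b.tag - 19]
5. n4.env = true  [terminal]
6. n1.hot = 30  [S.live + 39]
7. n1.pre = true  [e.env == true]
8. n0.ok = "my"  ["my"]
9. n0.val = true  [E.hot > 29]
10. n0.live = 1  [E.hot * -2 + 61]

1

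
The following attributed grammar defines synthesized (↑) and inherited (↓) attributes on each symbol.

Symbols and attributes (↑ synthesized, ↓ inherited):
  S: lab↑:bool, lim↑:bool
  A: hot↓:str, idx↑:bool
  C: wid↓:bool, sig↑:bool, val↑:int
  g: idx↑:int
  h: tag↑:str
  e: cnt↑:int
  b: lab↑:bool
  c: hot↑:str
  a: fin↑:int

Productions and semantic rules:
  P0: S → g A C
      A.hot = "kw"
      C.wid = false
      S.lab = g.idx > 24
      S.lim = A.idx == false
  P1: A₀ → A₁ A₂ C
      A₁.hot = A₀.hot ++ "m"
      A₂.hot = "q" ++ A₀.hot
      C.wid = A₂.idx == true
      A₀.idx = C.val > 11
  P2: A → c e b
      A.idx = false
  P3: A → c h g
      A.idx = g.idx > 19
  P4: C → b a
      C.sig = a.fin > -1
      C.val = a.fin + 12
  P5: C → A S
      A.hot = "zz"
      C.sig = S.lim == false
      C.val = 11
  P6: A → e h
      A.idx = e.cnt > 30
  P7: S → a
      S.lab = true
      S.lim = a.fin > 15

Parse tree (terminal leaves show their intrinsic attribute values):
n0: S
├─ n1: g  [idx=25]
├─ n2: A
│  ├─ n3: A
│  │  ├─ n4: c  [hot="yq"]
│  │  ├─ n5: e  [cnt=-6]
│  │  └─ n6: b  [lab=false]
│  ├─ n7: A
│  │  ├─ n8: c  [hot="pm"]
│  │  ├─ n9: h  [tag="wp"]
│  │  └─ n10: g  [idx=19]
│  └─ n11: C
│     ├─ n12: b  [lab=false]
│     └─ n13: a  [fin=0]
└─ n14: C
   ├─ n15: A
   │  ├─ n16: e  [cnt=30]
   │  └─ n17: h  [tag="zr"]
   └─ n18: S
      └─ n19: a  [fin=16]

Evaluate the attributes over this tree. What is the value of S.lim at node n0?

1. n1.idx = 25  [terminal]
2. n2.hot = "kw"  ["kw"]
3. n3.hot = "kwm"  [A₀.hot ++ "m"]
4. n4.hot = "yq"  [terminal]
5. n5.cnt = -6  [terminal]
6. n6.lab = false  [terminal]
7. n3.idx = false  [false]
8. n7.hot = "qkw"  ["q" ++ A₀.hot]
9. n8.hot = "pm"  [terminal]
10. n9.tag = "wp"  [terminal]
11. n10.idx = 19  [terminal]
12. n7.idx = false  [g.idx > 19]
13. n11.wid = false  [A₂.idx == true]
14. n12.lab = false  [terminal]
15. n13.fin = 0  [terminal]
16. n11.sig = true  [a.fin > -1]
17. n11.val = 12  [a.fin + 12]
18. n2.idx = true  [C.val > 11]
19. n14.wid = false  [false]
20. n15.hot = "zz"  ["zz"]
21. n16.cnt = 30  [terminal]
22. n17.tag = "zr"  [terminal]
23. n15.idx = false  [e.cnt > 30]
24. n19.fin = 16  [terminal]
25. n18.lab = true  [true]
26. n18.lim = true  [a.fin > 15]
27. n14.sig = false  [S.lim == false]
28. n14.val = 11  [11]
29. n0.lab = true  [g.idx > 24]
30. n0.lim = false  [A.idx == false]

false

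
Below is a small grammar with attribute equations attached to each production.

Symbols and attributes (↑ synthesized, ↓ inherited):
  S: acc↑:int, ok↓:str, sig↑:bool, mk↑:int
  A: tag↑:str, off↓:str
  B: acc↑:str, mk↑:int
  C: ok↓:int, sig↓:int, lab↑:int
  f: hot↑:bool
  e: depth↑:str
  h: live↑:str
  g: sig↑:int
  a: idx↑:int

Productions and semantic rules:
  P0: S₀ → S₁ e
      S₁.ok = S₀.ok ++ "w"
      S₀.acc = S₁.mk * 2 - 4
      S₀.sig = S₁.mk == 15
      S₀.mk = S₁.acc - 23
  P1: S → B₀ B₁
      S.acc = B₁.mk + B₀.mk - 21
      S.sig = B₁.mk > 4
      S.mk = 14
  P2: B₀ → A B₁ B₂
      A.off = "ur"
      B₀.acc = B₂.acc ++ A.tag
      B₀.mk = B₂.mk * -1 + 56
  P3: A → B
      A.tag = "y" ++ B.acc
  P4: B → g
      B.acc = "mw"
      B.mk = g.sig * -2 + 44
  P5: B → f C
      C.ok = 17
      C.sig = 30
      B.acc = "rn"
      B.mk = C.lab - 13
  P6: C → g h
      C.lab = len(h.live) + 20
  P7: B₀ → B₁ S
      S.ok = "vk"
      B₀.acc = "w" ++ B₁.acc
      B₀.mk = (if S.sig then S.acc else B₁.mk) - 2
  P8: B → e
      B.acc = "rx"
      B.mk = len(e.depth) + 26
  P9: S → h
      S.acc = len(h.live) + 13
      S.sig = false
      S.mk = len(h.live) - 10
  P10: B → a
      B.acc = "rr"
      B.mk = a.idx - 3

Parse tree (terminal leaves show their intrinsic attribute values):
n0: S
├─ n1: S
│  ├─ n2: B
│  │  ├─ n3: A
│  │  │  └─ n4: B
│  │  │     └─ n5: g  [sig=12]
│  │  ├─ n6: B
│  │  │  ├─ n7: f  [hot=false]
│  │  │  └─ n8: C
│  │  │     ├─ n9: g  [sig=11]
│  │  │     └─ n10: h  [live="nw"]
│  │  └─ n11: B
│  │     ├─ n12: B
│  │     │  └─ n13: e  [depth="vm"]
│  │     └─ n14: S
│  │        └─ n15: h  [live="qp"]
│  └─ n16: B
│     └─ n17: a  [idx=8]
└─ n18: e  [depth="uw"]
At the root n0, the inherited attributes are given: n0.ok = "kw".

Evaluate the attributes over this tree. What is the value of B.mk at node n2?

1. n0.ok = "kw"  [given at root]
2. n1.ok = "kww"  [S₀.ok ++ "w"]
3. n3.off = "ur"  ["ur"]
4. n5.sig = 12  [terminal]
5. n4.acc = "mw"  ["mw"]
6. n4.mk = 20  [g.sig * -2 + 44]
7. n3.tag = "ymw"  ["y" ++ B.acc]
8. n7.hot = false  [terminal]
9. n8.ok = 17  [17]
10. n8.sig = 30  [30]
11. n9.sig = 11  [terminal]
12. n10.live = "nw"  [terminal]
13. n8.lab = 22  [len(h.live) + 20]
14. n6.acc = "rn"  ["rn"]
15. n6.mk = 9  [C.lab - 13]
16. n13.depth = "vm"  [terminal]
17. n12.acc = "rx"  ["rx"]
18. n12.mk = 28  [len(e.depth) + 26]
19. n14.ok = "vk"  ["vk"]
20. n15.live = "qp"  [terminal]
21. n14.acc = 15  [len(h.live) + 13]
22. n14.sig = false  [false]
23. n14.mk = -8  [len(h.live) - 10]
24. n11.acc = "wrx"  ["w" ++ B₁.acc]
25. n11.mk = 26  [(if S.sig then S.acc else B₁.mk) - 2]
26. n2.acc = "wrxymw"  [B₂.acc ++ A.tag]
27. n2.mk = 30  [B₂.mk * -1 + 56]
28. n17.idx = 8  [terminal]
29. n16.acc = "rr"  ["rr"]
30. n16.mk = 5  [a.idx - 3]
31. n1.acc = 14  [B₁.mk + B₀.mk - 21]
32. n1.sig = true  [B₁.mk > 4]
33. n1.mk = 14  [14]
34. n18.depth = "uw"  [terminal]
35. n0.acc = 24  [S₁.mk * 2 - 4]
36. n0.sig = false  [S₁.mk == 15]
37. n0.mk = -9  [S₁.acc - 23]

30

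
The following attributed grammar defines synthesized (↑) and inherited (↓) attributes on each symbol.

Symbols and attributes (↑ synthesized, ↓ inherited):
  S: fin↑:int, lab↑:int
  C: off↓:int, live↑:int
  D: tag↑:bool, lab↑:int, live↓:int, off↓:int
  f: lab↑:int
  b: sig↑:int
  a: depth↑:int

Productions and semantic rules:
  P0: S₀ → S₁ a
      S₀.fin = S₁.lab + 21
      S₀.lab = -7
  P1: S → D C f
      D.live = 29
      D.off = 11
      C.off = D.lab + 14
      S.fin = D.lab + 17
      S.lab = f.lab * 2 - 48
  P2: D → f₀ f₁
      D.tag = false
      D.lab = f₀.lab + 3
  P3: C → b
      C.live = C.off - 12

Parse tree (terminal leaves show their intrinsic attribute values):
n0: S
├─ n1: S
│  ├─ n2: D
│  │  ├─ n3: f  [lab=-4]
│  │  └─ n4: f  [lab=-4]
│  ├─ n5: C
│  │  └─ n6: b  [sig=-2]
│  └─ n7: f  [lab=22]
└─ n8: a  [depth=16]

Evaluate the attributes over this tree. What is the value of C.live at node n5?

1. n2.live = 29  [29]
2. n2.off = 11  [11]
3. n3.lab = -4  [terminal]
4. n4.lab = -4  [terminal]
5. n2.tag = false  [false]
6. n2.lab = -1  [f₀.lab + 3]
7. n5.off = 13  [D.lab + 14]
8. n6.sig = -2  [terminal]
9. n5.live = 1  [C.off - 12]
10. n7.lab = 22  [terminal]
11. n1.fin = 16  [D.lab + 17]
12. n1.lab = -4  [f.lab * 2 - 48]
13. n8.depth = 16  [terminal]
14. n0.fin = 17  [S₁.lab + 21]
15. n0.lab = -7  [-7]

1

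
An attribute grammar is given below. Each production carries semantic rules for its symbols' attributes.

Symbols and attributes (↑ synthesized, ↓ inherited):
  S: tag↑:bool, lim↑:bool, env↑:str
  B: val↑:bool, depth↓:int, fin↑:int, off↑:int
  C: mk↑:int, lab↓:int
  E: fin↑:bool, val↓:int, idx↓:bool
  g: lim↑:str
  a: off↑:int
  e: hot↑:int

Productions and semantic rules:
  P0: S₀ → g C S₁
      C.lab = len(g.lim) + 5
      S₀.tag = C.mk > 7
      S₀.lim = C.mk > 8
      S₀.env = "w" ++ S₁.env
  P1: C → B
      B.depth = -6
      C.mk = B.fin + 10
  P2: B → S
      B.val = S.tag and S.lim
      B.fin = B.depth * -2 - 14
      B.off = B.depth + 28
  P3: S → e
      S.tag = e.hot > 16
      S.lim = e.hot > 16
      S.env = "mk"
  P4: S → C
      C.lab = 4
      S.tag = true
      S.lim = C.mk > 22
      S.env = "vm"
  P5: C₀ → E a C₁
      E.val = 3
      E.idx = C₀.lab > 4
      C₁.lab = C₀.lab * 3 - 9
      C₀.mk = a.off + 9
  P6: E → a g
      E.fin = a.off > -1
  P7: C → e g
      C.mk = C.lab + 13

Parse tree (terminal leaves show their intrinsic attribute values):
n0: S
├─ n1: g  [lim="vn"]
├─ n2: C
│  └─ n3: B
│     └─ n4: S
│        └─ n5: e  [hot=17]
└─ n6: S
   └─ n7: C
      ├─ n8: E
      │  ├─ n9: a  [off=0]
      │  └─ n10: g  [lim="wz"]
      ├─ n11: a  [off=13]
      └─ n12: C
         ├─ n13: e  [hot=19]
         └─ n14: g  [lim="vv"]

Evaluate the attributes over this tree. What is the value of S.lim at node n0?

false

1. n1.lim = "vn"  [terminal]
2. n2.lab = 7  [len(g.lim) + 5]
3. n3.depth = -6  [-6]
4. n5.hot = 17  [terminal]
5. n4.tag = true  [e.hot > 16]
6. n4.lim = true  [e.hot > 16]
7. n4.env = "mk"  ["mk"]
8. n3.val = true  [S.tag and S.lim]
9. n3.fin = -2  [B.depth * -2 - 14]
10. n3.off = 22  [B.depth + 28]
11. n2.mk = 8  [B.fin + 10]
12. n7.lab = 4  [4]
13. n8.val = 3  [3]
14. n8.idx = false  [C₀.lab > 4]
15. n9.off = 0  [terminal]
16. n10.lim = "wz"  [terminal]
17. n8.fin = true  [a.off > -1]
18. n11.off = 13  [terminal]
19. n12.lab = 3  [C₀.lab * 3 - 9]
20. n13.hot = 19  [terminal]
21. n14.lim = "vv"  [terminal]
22. n12.mk = 16  [C.lab + 13]
23. n7.mk = 22  [a.off + 9]
24. n6.tag = true  [true]
25. n6.lim = false  [C.mk > 22]
26. n6.env = "vm"  ["vm"]
27. n0.tag = true  [C.mk > 7]
28. n0.lim = false  [C.mk > 8]
29. n0.env = "wvm"  ["w" ++ S₁.env]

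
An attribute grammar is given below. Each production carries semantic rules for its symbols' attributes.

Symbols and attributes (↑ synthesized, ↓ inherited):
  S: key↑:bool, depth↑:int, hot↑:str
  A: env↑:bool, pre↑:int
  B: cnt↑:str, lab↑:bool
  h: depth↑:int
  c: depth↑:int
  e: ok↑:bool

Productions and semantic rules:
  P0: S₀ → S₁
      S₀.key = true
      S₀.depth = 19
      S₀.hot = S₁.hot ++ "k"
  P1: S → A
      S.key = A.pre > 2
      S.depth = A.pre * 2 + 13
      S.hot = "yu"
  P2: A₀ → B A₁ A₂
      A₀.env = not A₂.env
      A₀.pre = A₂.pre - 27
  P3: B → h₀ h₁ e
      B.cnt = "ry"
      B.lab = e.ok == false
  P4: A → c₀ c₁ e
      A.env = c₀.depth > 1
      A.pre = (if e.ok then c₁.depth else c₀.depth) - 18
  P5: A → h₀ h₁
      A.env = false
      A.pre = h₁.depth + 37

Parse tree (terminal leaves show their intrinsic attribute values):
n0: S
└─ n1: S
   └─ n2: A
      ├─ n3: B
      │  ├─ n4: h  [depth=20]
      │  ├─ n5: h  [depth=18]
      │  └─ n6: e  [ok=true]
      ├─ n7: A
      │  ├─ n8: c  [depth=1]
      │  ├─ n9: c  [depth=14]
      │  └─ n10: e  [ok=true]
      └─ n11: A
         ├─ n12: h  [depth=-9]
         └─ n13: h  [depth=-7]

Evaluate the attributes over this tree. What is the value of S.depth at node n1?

19

1. n4.depth = 20  [terminal]
2. n5.depth = 18  [terminal]
3. n6.ok = true  [terminal]
4. n3.cnt = "ry"  ["ry"]
5. n3.lab = false  [e.ok == false]
6. n8.depth = 1  [terminal]
7. n9.depth = 14  [terminal]
8. n10.ok = true  [terminal]
9. n7.env = false  [c₀.depth > 1]
10. n7.pre = -4  [(if e.ok then c₁.depth else c₀.depth) - 18]
11. n12.depth = -9  [terminal]
12. n13.depth = -7  [terminal]
13. n11.env = false  [false]
14. n11.pre = 30  [h₁.depth + 37]
15. n2.env = true  [not A₂.env]
16. n2.pre = 3  [A₂.pre - 27]
17. n1.key = true  [A.pre > 2]
18. n1.depth = 19  [A.pre * 2 + 13]
19. n1.hot = "yu"  ["yu"]
20. n0.key = true  [true]
21. n0.depth = 19  [19]
22. n0.hot = "yuk"  [S₁.hot ++ "k"]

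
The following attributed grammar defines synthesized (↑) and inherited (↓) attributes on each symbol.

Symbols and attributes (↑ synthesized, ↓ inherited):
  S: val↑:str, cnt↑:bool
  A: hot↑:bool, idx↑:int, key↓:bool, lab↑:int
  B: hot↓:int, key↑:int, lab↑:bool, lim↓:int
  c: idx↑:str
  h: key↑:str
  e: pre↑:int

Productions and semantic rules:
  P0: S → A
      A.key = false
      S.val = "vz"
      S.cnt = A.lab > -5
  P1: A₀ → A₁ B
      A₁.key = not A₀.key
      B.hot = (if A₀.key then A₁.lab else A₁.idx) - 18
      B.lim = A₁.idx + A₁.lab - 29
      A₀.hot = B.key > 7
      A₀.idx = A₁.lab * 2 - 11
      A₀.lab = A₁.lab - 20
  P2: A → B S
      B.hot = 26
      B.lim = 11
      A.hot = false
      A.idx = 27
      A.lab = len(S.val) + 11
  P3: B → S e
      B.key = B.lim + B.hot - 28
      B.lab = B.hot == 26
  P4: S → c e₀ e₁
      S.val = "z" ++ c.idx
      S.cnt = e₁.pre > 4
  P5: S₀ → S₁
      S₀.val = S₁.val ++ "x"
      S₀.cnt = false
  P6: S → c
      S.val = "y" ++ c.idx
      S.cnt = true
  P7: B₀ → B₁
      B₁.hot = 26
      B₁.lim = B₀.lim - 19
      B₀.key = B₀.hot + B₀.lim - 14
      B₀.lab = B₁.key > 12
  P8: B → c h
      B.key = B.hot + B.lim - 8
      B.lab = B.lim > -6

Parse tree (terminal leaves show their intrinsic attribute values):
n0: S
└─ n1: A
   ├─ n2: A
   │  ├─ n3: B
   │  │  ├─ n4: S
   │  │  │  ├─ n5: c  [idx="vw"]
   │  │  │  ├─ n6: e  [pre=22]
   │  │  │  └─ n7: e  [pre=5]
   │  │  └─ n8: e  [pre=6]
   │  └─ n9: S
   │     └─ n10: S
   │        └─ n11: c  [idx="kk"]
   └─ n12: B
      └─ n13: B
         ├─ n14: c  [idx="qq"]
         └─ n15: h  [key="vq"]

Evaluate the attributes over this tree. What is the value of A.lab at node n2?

15

1. n1.key = false  [false]
2. n2.key = true  [not A₀.key]
3. n3.hot = 26  [26]
4. n3.lim = 11  [11]
5. n5.idx = "vw"  [terminal]
6. n6.pre = 22  [terminal]
7. n7.pre = 5  [terminal]
8. n4.val = "zvw"  ["z" ++ c.idx]
9. n4.cnt = true  [e₁.pre > 4]
10. n8.pre = 6  [terminal]
11. n3.key = 9  [B.lim + B.hot - 28]
12. n3.lab = true  [B.hot == 26]
13. n11.idx = "kk"  [terminal]
14. n10.val = "ykk"  ["y" ++ c.idx]
15. n10.cnt = true  [true]
16. n9.val = "ykkx"  [S₁.val ++ "x"]
17. n9.cnt = false  [false]
18. n2.hot = false  [false]
19. n2.idx = 27  [27]
20. n2.lab = 15  [len(S.val) + 11]
21. n12.hot = 9  [(if A₀.key then A₁.lab else A₁.idx) - 18]
22. n12.lim = 13  [A₁.idx + A₁.lab - 29]
23. n13.hot = 26  [26]
24. n13.lim = -6  [B₀.lim - 19]
25. n14.idx = "qq"  [terminal]
26. n15.key = "vq"  [terminal]
27. n13.key = 12  [B.hot + B.lim - 8]
28. n13.lab = false  [B.lim > -6]
29. n12.key = 8  [B₀.hot + B₀.lim - 14]
30. n12.lab = false  [B₁.key > 12]
31. n1.hot = true  [B.key > 7]
32. n1.idx = 19  [A₁.lab * 2 - 11]
33. n1.lab = -5  [A₁.lab - 20]
34. n0.val = "vz"  ["vz"]
35. n0.cnt = false  [A.lab > -5]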